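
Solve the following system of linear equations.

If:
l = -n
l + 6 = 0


Then:
l = -6
n = 6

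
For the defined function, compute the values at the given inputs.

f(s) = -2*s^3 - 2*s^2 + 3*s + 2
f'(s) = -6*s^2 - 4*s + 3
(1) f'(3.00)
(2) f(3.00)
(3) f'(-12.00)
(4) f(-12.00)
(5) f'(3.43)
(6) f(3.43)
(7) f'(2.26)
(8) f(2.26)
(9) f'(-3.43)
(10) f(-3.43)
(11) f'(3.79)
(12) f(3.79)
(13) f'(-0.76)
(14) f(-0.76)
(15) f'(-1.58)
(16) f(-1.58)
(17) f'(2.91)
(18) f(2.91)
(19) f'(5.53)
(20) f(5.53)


(1) = -63.00
(2) = -61.00
(3) = -813.00
(4) = 3134.00
(5) = -81.31
(6) = -91.95
(7) = -36.69
(8) = -24.52
(9) = -53.87
(10) = 48.89
(11) = -98.34
(12) = -124.24
(13) = 2.57
(14) = -0.56
(15) = -5.66
(16) = 0.16
(17) = -59.45
(18) = -55.49
(19) = -202.61
(20) = -380.80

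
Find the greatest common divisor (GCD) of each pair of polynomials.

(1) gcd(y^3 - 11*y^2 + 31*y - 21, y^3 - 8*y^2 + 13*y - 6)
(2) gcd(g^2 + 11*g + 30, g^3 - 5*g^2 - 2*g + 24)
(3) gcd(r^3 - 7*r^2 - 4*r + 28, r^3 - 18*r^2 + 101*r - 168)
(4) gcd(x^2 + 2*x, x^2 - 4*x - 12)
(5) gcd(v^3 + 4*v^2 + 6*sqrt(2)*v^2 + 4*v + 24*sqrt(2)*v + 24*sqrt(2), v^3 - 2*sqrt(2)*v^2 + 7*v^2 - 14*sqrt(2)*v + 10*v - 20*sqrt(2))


(1) = gcd((y - 7)*(y - 3)*(y - 1), (y - 6)*(y - 1)^2) = y - 1
(2) = gcd((g + 5)*(g + 6), (g - 4)*(g - 3)*(g + 2)) = 1
(3) = r - 7
(4) = gcd(x*(x + 2), (x - 6)*(x + 2)) = x + 2
(5) = gcd((v + 2)^2*(v + 6*sqrt(2)), (v + 2)*(v + 5)*(v - 2*sqrt(2))) = v + 2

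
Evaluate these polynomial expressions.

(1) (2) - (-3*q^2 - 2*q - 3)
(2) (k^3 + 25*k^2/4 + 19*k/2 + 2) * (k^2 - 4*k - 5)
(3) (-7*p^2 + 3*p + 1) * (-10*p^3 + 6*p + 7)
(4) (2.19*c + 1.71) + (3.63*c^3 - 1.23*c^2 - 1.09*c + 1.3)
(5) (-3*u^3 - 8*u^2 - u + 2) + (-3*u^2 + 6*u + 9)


(1) = 3*q^2 + 2*q + 5
(2) = k^5 + 9*k^4/4 - 41*k^3/2 - 269*k^2/4 - 111*k/2 - 10
(3) = 70*p^5 - 30*p^4 - 52*p^3 - 31*p^2 + 27*p + 7
(4) = 3.63*c^3 - 1.23*c^2 + 1.1*c + 3.01
(5) = -3*u^3 - 11*u^2 + 5*u + 11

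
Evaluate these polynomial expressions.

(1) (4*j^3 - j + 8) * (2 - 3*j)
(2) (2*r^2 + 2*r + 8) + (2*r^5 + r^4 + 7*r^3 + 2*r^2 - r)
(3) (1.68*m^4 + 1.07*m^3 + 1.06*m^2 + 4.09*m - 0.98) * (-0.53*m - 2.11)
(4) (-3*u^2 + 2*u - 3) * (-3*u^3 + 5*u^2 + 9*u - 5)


(1) = -12*j^4 + 8*j^3 + 3*j^2 - 26*j + 16
(2) = 2*r^5 + r^4 + 7*r^3 + 4*r^2 + r + 8
(3) = -0.8904*m^5 - 4.1119*m^4 - 2.8195*m^3 - 4.4043*m^2 - 8.1105*m + 2.0678
(4) = 9*u^5 - 21*u^4 - 8*u^3 + 18*u^2 - 37*u + 15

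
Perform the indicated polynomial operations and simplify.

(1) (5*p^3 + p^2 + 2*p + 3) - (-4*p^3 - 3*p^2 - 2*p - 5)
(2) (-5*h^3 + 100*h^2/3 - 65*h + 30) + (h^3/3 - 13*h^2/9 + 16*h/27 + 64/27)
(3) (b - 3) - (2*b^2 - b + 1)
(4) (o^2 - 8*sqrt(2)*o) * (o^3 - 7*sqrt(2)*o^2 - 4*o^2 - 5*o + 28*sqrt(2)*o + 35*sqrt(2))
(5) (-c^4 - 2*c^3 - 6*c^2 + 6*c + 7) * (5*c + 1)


(1) = 9*p^3 + 4*p^2 + 4*p + 8
(2) = -14*h^3/3 + 287*h^2/9 - 1739*h/27 + 874/27
(3) = -2*b^2 + 2*b - 4
(4) = o^5 - 15*sqrt(2)*o^4 - 4*o^4 + 60*sqrt(2)*o^3 + 107*o^3 - 448*o^2 + 75*sqrt(2)*o^2 - 560*o
(5) = -5*c^5 - 11*c^4 - 32*c^3 + 24*c^2 + 41*c + 7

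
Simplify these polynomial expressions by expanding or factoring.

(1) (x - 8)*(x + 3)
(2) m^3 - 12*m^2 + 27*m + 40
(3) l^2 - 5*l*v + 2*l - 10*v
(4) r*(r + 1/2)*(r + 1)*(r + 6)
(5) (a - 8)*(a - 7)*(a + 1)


(1) = x^2 - 5*x - 24
(2) = (m - 8)*(m - 5)*(m + 1)
(3) = (l + 2)*(l - 5*v)
(4) = r^4 + 15*r^3/2 + 19*r^2/2 + 3*r
(5) = a^3 - 14*a^2 + 41*a + 56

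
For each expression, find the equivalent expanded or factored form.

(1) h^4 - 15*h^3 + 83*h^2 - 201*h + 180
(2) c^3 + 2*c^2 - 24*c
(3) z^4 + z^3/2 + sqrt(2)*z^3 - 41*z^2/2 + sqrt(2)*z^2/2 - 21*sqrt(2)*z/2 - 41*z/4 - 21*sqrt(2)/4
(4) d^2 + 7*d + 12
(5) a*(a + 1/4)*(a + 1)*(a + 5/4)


(1) = (h - 5)*(h - 4)*(h - 3)^2
(2) = c*(c - 4)*(c + 6)
(3) = (z - 3*sqrt(2))*(z + 7*sqrt(2)/2)*(sqrt(2)*z/2 + 1/2)*(sqrt(2)*z + sqrt(2)/2)
(4) = (d + 3)*(d + 4)
(5) = a^4 + 5*a^3/2 + 29*a^2/16 + 5*a/16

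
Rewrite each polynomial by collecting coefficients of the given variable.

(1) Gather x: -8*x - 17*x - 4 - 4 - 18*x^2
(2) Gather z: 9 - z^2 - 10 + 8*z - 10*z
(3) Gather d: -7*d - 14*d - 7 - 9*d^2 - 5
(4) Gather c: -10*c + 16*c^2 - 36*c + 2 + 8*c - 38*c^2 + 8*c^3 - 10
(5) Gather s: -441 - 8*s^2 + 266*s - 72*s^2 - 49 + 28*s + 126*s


(1) = -18*x^2 - 25*x - 8
(2) = -z^2 - 2*z - 1
(3) = -9*d^2 - 21*d - 12
(4) = 8*c^3 - 22*c^2 - 38*c - 8
(5) = -80*s^2 + 420*s - 490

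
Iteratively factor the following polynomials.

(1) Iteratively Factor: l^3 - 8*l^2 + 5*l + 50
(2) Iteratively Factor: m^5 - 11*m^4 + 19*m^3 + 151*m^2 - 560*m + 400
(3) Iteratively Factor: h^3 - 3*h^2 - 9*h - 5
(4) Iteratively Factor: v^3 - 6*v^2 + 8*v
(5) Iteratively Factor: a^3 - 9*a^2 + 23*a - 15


(1) = (l - 5)*(l^2 - 3*l - 10) = (l - 5)^2*(l + 2)
(2) = (m + 4)*(m^4 - 15*m^3 + 79*m^2 - 165*m + 100) = (m - 1)*(m + 4)*(m^3 - 14*m^2 + 65*m - 100) = (m - 5)*(m - 1)*(m + 4)*(m^2 - 9*m + 20) = (m - 5)^2*(m - 1)*(m + 4)*(m - 4)
(3) = (h + 1)*(h^2 - 4*h - 5) = (h - 5)*(h + 1)*(h + 1)
(4) = (v - 2)*(v^2 - 4*v) = v*(v - 2)*(v - 4)
(5) = (a - 5)*(a^2 - 4*a + 3) = (a - 5)*(a - 3)*(a - 1)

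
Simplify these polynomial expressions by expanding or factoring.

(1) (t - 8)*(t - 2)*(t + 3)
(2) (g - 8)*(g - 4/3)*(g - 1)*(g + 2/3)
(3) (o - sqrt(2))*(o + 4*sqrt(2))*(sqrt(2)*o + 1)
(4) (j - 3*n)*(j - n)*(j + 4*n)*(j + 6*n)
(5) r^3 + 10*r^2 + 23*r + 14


(1) = t^3 - 7*t^2 - 14*t + 48
(2) = g^4 - 29*g^3/3 + 118*g^2/9 + 8*g/3 - 64/9
(3) = sqrt(2)*o^3 + 7*o^2 - 5*sqrt(2)*o - 8
(4) = j^4 + 6*j^3*n - 13*j^2*n^2 - 66*j*n^3 + 72*n^4
(5) = (r + 1)*(r + 2)*(r + 7)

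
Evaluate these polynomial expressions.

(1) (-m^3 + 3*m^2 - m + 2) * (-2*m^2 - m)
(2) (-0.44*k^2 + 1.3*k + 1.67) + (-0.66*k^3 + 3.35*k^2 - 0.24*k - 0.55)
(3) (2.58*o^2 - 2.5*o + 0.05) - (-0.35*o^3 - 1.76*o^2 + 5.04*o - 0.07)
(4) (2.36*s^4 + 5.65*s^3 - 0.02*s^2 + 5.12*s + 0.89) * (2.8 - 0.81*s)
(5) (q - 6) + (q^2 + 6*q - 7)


(1) = 2*m^5 - 5*m^4 - m^3 - 3*m^2 - 2*m
(2) = -0.66*k^3 + 2.91*k^2 + 1.06*k + 1.12
(3) = 0.35*o^3 + 4.34*o^2 - 7.54*o + 0.12
(4) = -1.9116*s^5 + 2.0315*s^4 + 15.8362*s^3 - 4.2032*s^2 + 13.6151*s + 2.492
(5) = q^2 + 7*q - 13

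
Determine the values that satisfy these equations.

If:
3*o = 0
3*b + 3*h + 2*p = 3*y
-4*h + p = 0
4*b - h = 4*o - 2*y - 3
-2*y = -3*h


Then:
b = -39/40
h = 9/20
o = 0
p = 9/5
y = 27/40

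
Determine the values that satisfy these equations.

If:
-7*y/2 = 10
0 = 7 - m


Then:
m = 7
y = -20/7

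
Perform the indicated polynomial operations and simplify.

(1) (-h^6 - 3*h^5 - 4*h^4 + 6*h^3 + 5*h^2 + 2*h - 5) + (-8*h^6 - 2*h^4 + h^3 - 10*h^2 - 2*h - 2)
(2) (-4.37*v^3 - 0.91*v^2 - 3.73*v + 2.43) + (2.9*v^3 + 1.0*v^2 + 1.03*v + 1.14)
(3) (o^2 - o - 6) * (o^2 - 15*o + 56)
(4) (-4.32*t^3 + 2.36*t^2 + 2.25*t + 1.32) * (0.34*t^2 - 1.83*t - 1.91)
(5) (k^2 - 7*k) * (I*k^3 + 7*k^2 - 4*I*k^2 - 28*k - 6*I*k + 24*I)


(1) = -9*h^6 - 3*h^5 - 6*h^4 + 7*h^3 - 5*h^2 - 7
(2) = -1.47*v^3 + 0.09*v^2 - 2.7*v + 3.57
(3) = o^4 - 16*o^3 + 65*o^2 + 34*o - 336
(4) = -1.4688*t^5 + 8.708*t^4 + 4.6974*t^3 - 8.1763*t^2 - 6.7131*t - 2.5212
(5) = I*k^5 + 7*k^4 - 11*I*k^4 - 77*k^3 + 22*I*k^3 + 196*k^2 + 66*I*k^2 - 168*I*k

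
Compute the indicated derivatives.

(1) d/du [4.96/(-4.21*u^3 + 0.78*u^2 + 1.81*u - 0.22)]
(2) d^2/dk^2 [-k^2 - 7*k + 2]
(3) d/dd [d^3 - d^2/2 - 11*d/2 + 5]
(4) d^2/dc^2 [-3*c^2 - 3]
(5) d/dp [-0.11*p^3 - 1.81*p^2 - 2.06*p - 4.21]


(1) = (62.6448*u^2 - 7.7376*u - 8.9776)/(4.21*u^3 - 0.78*u^2 - 1.81*u + 0.22)^2
(2) = -2
(3) = 3*d^2 - d - 11/2
(4) = -6
(5) = -0.33*p^2 - 3.62*p - 2.06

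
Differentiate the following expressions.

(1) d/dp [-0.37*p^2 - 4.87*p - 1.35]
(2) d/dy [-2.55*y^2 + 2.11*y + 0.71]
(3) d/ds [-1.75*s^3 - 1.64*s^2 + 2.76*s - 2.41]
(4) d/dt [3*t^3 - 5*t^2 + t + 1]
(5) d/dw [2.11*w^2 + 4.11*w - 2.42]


(1) = -0.74*p - 4.87
(2) = 2.11 - 5.1*y
(3) = -5.25*s^2 - 3.28*s + 2.76
(4) = 9*t^2 - 10*t + 1
(5) = 4.22*w + 4.11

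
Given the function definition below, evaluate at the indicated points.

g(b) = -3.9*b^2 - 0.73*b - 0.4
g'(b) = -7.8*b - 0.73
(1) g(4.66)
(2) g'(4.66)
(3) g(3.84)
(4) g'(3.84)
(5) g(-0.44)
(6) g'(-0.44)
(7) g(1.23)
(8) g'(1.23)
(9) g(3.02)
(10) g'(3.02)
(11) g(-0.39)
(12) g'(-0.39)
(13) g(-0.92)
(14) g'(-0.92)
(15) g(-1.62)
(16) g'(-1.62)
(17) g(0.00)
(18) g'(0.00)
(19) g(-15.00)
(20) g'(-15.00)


(1) = -88.49
(2) = -37.08
(3) = -60.71
(4) = -30.68
(5) = -0.83
(6) = 2.70
(7) = -7.20
(8) = -10.32
(9) = -38.17
(10) = -24.29
(11) = -0.71
(12) = 2.31
(13) = -3.03
(14) = 6.45
(15) = -9.45
(16) = 11.91
(17) = -0.40
(18) = -0.73
(19) = -866.95
(20) = 116.27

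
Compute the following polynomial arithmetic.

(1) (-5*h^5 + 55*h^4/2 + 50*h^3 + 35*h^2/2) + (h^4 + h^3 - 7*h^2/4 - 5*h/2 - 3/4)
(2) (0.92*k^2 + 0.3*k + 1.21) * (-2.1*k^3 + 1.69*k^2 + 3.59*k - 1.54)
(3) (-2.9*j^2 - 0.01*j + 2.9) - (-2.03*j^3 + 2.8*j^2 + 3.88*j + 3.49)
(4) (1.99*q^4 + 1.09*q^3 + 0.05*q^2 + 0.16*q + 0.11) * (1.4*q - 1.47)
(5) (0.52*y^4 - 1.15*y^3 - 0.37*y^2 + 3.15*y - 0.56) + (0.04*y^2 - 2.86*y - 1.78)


(1) = -5*h^5 + 57*h^4/2 + 51*h^3 + 63*h^2/4 - 5*h/2 - 3/4
(2) = -1.932*k^5 + 0.9248*k^4 + 1.2688*k^3 + 1.7051*k^2 + 3.8819*k - 1.8634
(3) = 2.03*j^3 - 5.7*j^2 - 3.89*j - 0.59
(4) = 2.786*q^5 - 1.3993*q^4 - 1.5323*q^3 + 0.1505*q^2 - 0.0812*q - 0.1617
(5) = 0.52*y^4 - 1.15*y^3 - 0.33*y^2 + 0.29*y - 2.34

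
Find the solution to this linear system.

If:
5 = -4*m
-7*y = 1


Then:
m = -5/4
y = -1/7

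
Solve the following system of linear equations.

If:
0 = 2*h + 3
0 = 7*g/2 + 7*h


Then:
g = 3
h = -3/2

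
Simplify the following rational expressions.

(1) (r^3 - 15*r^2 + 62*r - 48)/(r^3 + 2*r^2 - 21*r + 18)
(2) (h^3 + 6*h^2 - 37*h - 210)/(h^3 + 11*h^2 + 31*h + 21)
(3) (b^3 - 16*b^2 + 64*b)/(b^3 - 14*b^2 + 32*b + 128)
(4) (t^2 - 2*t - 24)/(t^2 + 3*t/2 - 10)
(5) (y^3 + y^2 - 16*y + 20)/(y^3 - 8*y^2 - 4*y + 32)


(1) = (r^2 - 14*r + 48)/(r^2 + 3*r - 18)
(2) = (h^2 - h - 30)/(h^2 + 4*h + 3)
(3) = b/(b + 2)
(4) = (2*t - 12)/(2*t - 5)
(5) = (y^2 + 3*y - 10)/(y^2 - 6*y - 16)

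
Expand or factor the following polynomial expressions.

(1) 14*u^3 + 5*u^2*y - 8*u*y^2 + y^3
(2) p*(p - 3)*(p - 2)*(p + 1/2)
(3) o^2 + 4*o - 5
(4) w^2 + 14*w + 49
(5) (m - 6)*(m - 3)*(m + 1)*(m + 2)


(1) = (-7*u + y)*(-2*u + y)*(u + y)
(2) = p^4 - 9*p^3/2 + 7*p^2/2 + 3*p
(3) = (o - 1)*(o + 5)
(4) = (w + 7)^2
(5) = m^4 - 6*m^3 - 7*m^2 + 36*m + 36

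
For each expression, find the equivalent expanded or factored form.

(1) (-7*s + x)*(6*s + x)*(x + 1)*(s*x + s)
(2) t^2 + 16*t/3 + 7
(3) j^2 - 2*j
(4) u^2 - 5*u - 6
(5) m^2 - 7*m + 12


(1) = -42*s^3*x^2 - 84*s^3*x - 42*s^3 - s^2*x^3 - 2*s^2*x^2 - s^2*x + s*x^4 + 2*s*x^3 + s*x^2
(2) = (t + 7/3)*(t + 3)
(3) = j*(j - 2)
(4) = (u - 6)*(u + 1)
(5) = (m - 4)*(m - 3)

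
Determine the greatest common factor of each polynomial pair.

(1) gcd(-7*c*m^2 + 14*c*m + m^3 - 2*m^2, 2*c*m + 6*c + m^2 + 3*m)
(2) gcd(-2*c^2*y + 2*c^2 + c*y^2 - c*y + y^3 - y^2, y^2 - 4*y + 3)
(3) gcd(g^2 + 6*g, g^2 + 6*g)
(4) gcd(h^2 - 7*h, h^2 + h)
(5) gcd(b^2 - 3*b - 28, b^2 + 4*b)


(1) = gcd(m*(-7*c + m)*(m - 2), (2*c + m)*(m + 3)) = 1
(2) = gcd((-c + y)*(2*c + y)*(y - 1), (y - 3)*(y - 1)) = y - 1
(3) = g^2 + 6*g
(4) = gcd(h*(h - 7), h*(h + 1)) = h
(5) = gcd((b - 7)*(b + 4), b*(b + 4)) = b + 4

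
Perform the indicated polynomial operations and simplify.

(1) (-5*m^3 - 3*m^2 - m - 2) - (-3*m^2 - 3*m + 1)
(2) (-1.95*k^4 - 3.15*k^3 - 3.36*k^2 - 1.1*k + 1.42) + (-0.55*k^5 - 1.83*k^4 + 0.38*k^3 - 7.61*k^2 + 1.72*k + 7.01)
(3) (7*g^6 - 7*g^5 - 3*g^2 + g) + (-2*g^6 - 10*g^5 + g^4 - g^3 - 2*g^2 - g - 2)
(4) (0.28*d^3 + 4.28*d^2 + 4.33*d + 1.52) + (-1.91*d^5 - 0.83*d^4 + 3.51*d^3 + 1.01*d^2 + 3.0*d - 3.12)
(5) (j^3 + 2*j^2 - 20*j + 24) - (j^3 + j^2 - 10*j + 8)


(1) = -5*m^3 + 2*m - 3
(2) = -0.55*k^5 - 3.78*k^4 - 2.77*k^3 - 10.97*k^2 + 0.62*k + 8.43
(3) = 5*g^6 - 17*g^5 + g^4 - g^3 - 5*g^2 - 2
(4) = -1.91*d^5 - 0.83*d^4 + 3.79*d^3 + 5.29*d^2 + 7.33*d - 1.6
(5) = j^2 - 10*j + 16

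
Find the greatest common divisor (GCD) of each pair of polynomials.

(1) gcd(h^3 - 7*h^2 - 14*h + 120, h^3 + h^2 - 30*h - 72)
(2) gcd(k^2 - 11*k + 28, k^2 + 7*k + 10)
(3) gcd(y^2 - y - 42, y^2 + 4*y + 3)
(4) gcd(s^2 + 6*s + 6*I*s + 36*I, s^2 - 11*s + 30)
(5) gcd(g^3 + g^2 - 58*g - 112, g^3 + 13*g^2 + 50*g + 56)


(1) = gcd((h - 6)*(h - 5)*(h + 4), (h - 6)*(h + 3)*(h + 4)) = h^2 - 2*h - 24
(2) = 1
(3) = 1
(4) = gcd((s + 6)*(s + 6*I), (s - 6)*(s - 5)) = 1
(5) = g^2 + 9*g + 14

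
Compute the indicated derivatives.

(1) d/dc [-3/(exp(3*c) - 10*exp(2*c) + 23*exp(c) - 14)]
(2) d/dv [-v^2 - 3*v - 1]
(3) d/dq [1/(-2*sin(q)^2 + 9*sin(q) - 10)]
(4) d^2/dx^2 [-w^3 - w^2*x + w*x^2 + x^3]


(1) = (9*exp(2*c) - 60*exp(c) + 69)*exp(c)/(exp(3*c) - 10*exp(2*c) + 23*exp(c) - 14)^2
(2) = -2*v - 3
(3) = (4*sin(q) - 9)*cos(q)/(2*sin(q)^2 - 9*sin(q) + 10)^2
(4) = 2*w + 6*x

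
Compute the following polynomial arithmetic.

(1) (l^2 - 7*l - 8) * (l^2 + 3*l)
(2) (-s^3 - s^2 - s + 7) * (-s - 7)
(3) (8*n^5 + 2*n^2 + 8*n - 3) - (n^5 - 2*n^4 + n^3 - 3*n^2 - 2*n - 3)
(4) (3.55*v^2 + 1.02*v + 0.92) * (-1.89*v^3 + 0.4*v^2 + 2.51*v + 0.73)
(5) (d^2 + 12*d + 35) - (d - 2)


(1) = l^4 - 4*l^3 - 29*l^2 - 24*l
(2) = s^4 + 8*s^3 + 8*s^2 - 49
(3) = 7*n^5 + 2*n^4 - n^3 + 5*n^2 + 10*n
(4) = -6.7095*v^5 - 0.5078*v^4 + 7.5797*v^3 + 5.5197*v^2 + 3.0538*v + 0.6716
(5) = d^2 + 11*d + 37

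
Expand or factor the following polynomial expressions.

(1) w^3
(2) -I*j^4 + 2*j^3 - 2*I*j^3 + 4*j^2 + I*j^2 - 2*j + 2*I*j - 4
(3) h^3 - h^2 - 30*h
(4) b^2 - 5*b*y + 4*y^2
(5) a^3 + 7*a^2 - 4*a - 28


(1) = w^3
(2) = (j + 1)*(j + 2)*(j + 2*I)*(-I*j + I)
(3) = h*(h - 6)*(h + 5)
(4) = (b - 4*y)*(b - y)
(5) = (a - 2)*(a + 2)*(a + 7)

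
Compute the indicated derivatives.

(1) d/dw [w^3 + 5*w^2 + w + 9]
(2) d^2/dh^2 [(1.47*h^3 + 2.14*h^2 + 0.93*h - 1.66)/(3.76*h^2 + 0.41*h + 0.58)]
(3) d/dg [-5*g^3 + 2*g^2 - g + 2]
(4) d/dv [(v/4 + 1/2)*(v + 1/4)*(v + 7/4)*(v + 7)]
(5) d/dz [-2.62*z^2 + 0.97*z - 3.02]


(1) = 3*w^2 + 10*w + 1
(2) = (13.78055*h^3 - 166.714572*h^2 - 24.556152*h + 7.679648)/(53.157376*h^6 + 17.389248*h^5 + 26.495592*h^4 + 5.433689*h^3 + 4.087086*h^2 + 0.413772*h + 0.195112)
(3) = -15*g^2 + 4*g - 1
(4) = v^3 + 33*v^2/4 + 519*v/32 + 511/64
(5) = 0.97 - 5.24*z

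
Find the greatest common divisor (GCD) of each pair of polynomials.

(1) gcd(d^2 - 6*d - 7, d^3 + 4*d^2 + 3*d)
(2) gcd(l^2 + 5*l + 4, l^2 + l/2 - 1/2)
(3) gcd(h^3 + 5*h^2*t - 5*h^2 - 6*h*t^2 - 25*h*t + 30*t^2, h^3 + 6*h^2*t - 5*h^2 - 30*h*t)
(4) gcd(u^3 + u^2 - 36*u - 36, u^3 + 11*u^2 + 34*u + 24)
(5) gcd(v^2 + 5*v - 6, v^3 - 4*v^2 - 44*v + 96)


(1) = d + 1
(2) = gcd((l + 1)*(l + 4), (l - 1/2)*(l + 1)) = l + 1
(3) = h^2 + 6*h*t - 5*h - 30*t
(4) = u^2 + 7*u + 6
(5) = gcd((v - 1)*(v + 6), (v - 8)*(v - 2)*(v + 6)) = v + 6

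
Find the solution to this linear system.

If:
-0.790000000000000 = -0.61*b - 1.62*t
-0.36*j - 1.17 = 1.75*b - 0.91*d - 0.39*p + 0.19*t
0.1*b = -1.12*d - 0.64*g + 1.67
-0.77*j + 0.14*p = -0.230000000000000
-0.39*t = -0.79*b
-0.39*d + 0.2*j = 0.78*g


Then:
b = 0.20
d = 2.01
g = -0.95
j = 0.23
p = -0.38
t = 0.41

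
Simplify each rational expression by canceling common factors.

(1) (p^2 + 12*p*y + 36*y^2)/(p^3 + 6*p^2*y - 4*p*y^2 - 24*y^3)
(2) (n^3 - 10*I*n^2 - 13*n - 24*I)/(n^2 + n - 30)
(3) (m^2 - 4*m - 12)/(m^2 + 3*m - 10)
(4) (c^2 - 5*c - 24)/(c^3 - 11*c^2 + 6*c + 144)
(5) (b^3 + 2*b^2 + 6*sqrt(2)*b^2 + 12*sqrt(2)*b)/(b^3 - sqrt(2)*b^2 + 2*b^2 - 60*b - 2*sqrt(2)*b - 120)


(1) = (-p - 6*y)/(-p^2 + 4*y^2)
(2) = (n^3 - 10*I*n^2 - 13*n - 24*I)/(n^2 + n - 30)
(3) = (m^2 - 4*m - 12)/(m^2 + 3*m - 10)
(4) = 1/(c - 6)
(5) = (b^2 + 6*sqrt(2)*b)/(b^2 - sqrt(2)*b - 60)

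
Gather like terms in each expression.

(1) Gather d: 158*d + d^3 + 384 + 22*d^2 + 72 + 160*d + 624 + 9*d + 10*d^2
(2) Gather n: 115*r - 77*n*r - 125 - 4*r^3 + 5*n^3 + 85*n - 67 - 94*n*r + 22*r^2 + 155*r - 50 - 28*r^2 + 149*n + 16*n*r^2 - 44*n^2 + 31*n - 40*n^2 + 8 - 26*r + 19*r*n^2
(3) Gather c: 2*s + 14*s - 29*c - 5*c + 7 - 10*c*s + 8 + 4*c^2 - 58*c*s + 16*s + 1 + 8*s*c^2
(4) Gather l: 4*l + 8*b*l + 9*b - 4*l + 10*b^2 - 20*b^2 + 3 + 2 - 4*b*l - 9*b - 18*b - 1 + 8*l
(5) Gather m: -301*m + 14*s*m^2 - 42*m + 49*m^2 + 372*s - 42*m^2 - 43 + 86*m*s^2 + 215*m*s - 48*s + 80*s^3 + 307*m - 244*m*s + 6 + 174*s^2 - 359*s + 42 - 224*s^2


(1) = d^3 + 32*d^2 + 327*d + 1080
(2) = 5*n^3 + n^2*(19*r - 84) + n*(16*r^2 - 171*r + 265) - 4*r^3 - 6*r^2 + 244*r - 234
(3) = c^2*(8*s + 4) + c*(-68*s - 34) + 32*s + 16
(4) = -10*b^2 - 18*b + l*(4*b + 8) + 4
(5) = m^2*(14*s + 7) + m*(86*s^2 - 29*s - 36) + 80*s^3 - 50*s^2 - 35*s + 5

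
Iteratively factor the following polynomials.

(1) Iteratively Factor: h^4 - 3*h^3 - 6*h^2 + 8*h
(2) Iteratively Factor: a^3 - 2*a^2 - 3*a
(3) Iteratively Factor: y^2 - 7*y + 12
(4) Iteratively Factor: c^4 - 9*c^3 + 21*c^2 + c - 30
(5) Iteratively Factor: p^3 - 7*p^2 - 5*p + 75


(1) = (h + 2)*(h^3 - 5*h^2 + 4*h) = (h - 1)*(h + 2)*(h^2 - 4*h) = h*(h - 1)*(h + 2)*(h - 4)
(2) = (a - 3)*(a^2 + a) = a*(a - 3)*(a + 1)
(3) = (y - 3)*(y - 4)
(4) = (c - 2)*(c^3 - 7*c^2 + 7*c + 15) = (c - 5)*(c - 2)*(c^2 - 2*c - 3) = (c - 5)*(c - 3)*(c - 2)*(c + 1)
(5) = (p - 5)*(p^2 - 2*p - 15) = (p - 5)^2*(p + 3)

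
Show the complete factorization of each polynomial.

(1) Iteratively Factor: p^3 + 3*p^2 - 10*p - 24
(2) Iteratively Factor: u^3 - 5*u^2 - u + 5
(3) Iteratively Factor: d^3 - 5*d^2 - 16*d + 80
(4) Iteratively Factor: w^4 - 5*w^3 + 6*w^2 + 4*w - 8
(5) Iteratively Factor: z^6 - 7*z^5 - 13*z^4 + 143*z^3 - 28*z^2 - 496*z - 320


(1) = (p - 3)*(p^2 + 6*p + 8) = (p - 3)*(p + 4)*(p + 2)
(2) = (u + 1)*(u^2 - 6*u + 5) = (u - 1)*(u + 1)*(u - 5)
(3) = (d - 5)*(d^2 - 16) = (d - 5)*(d + 4)*(d - 4)
(4) = (w - 2)*(w^3 - 3*w^2 + 4) = (w - 2)*(w + 1)*(w^2 - 4*w + 4) = (w - 2)^2*(w + 1)*(w - 2)
(5) = (z - 4)*(z^5 - 3*z^4 - 25*z^3 + 43*z^2 + 144*z + 80) = (z - 4)*(z + 1)*(z^4 - 4*z^3 - 21*z^2 + 64*z + 80) = (z - 4)^2*(z + 1)*(z^3 - 21*z - 20) = (z - 5)*(z - 4)^2*(z + 1)*(z^2 + 5*z + 4) = (z - 5)*(z - 4)^2*(z + 1)*(z + 4)*(z + 1)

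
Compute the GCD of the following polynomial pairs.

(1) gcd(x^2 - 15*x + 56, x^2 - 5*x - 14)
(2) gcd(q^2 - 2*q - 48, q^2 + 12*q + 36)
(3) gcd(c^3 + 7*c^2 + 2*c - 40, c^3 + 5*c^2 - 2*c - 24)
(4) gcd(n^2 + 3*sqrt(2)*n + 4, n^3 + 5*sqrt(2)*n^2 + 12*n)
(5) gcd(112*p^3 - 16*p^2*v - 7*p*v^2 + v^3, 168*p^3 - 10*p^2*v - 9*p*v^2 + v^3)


(1) = x - 7
(2) = q + 6
(3) = gcd((c - 2)*(c + 4)*(c + 5), (c - 2)*(c + 3)*(c + 4)) = c^2 + 2*c - 8
(4) = gcd((n + sqrt(2))*(n + 2*sqrt(2)), n*(n + 2*sqrt(2))*(n + 3*sqrt(2))) = n + 2*sqrt(2)
(5) = 28*p^2 + 3*p*v - v^2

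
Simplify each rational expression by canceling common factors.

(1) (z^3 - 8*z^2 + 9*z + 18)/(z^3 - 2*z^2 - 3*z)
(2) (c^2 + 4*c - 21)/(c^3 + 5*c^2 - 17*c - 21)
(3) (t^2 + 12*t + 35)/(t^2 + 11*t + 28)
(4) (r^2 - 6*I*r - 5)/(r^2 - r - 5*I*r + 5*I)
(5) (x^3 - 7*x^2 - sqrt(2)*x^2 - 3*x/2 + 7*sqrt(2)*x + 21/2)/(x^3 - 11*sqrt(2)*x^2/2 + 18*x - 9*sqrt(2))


(1) = (z - 6)/z
(2) = 1/(c + 1)
(3) = (t + 5)/(t + 4)
(4) = (r - I)/(r - 1)
(5) = (4*x^2 + x*(-28 + 2*sqrt(2)) - 14*sqrt(2))/(4*x^2 - 16*sqrt(2)*x + 24)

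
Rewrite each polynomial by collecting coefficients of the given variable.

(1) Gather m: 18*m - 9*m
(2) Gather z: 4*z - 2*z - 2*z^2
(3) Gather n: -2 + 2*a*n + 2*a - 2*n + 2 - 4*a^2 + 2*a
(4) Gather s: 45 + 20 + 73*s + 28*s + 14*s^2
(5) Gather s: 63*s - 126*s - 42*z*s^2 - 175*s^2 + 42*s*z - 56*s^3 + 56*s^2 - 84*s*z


(1) = 9*m
(2) = -2*z^2 + 2*z
(3) = -4*a^2 + 4*a + n*(2*a - 2)
(4) = 14*s^2 + 101*s + 65
(5) = -56*s^3 + s^2*(-42*z - 119) + s*(-42*z - 63)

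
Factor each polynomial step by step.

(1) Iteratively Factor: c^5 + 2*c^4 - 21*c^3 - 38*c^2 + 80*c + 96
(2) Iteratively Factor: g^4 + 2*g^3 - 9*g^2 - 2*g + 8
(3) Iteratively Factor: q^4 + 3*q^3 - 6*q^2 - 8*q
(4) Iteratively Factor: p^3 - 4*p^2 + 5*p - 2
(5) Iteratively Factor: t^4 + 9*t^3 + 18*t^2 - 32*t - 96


(1) = (c - 2)*(c^4 + 4*c^3 - 13*c^2 - 64*c - 48) = (c - 4)*(c - 2)*(c^3 + 8*c^2 + 19*c + 12) = (c - 4)*(c - 2)*(c + 1)*(c^2 + 7*c + 12) = (c - 4)*(c - 2)*(c + 1)*(c + 4)*(c + 3)
(2) = (g - 1)*(g^3 + 3*g^2 - 6*g - 8) = (g - 1)*(g + 4)*(g^2 - g - 2) = (g - 1)*(g + 1)*(g + 4)*(g - 2)
(3) = (q + 4)*(q^3 - q^2 - 2*q) = q*(q + 4)*(q^2 - q - 2) = q*(q - 2)*(q + 4)*(q + 1)
(4) = (p - 2)*(p^2 - 2*p + 1) = (p - 2)*(p - 1)*(p - 1)
(5) = (t + 4)*(t^3 + 5*t^2 - 2*t - 24) = (t - 2)*(t + 4)*(t^2 + 7*t + 12) = (t - 2)*(t + 3)*(t + 4)*(t + 4)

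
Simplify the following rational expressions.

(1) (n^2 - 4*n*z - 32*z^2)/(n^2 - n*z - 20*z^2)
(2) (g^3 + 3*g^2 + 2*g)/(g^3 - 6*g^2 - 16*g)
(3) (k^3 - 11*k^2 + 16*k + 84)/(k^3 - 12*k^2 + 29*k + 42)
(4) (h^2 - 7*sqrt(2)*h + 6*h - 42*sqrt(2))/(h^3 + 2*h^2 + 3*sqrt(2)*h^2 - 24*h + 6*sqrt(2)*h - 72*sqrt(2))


(1) = (-n + 8*z)/(-n + 5*z)
(2) = (g + 1)/(g - 8)
(3) = (k + 2)/(k + 1)
(4) = (h - 7*sqrt(2))/(h^2 + h*(-4 + 3*sqrt(2)) - 12*sqrt(2))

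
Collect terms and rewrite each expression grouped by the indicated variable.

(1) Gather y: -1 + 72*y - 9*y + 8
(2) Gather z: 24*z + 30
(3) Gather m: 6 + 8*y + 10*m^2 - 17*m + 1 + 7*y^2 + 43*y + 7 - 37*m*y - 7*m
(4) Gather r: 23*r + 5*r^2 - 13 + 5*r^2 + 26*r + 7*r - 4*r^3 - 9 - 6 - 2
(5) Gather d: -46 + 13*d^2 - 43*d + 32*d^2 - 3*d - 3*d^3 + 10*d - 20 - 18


(1) = 63*y + 7
(2) = 24*z + 30
(3) = 10*m^2 + m*(-37*y - 24) + 7*y^2 + 51*y + 14
(4) = -4*r^3 + 10*r^2 + 56*r - 30
(5) = -3*d^3 + 45*d^2 - 36*d - 84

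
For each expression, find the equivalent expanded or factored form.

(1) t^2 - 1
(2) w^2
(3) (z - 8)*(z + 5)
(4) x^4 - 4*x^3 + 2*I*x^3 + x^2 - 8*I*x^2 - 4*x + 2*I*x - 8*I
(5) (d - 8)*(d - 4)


(1) = (t - 1)*(t + 1)
(2) = w^2
(3) = z^2 - 3*z - 40
(4) = (x - 4)*(x - I)*(x + I)*(x + 2*I)
(5) = d^2 - 12*d + 32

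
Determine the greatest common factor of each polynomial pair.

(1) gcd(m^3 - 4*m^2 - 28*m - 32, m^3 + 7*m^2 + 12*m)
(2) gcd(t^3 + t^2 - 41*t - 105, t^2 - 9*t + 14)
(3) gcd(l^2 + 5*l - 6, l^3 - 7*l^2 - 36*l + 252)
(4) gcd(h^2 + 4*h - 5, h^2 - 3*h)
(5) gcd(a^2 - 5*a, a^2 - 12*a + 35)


(1) = gcd((m - 8)*(m + 2)^2, m*(m + 3)*(m + 4)) = 1
(2) = gcd((t - 7)*(t + 3)*(t + 5), (t - 7)*(t - 2)) = t - 7
(3) = l + 6
(4) = 1
(5) = gcd(a*(a - 5), (a - 7)*(a - 5)) = a - 5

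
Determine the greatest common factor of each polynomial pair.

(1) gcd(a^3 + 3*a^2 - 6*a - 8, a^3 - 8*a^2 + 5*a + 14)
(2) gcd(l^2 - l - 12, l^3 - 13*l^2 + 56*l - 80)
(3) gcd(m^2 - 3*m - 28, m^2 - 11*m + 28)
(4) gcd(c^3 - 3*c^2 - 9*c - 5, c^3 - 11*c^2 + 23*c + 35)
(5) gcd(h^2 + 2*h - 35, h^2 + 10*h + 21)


(1) = gcd((a - 2)*(a + 1)*(a + 4), (a - 7)*(a - 2)*(a + 1)) = a^2 - a - 2
(2) = l - 4
(3) = gcd((m - 7)*(m + 4), (m - 7)*(m - 4)) = m - 7
(4) = gcd((c - 5)*(c + 1)^2, (c - 7)*(c - 5)*(c + 1)) = c^2 - 4*c - 5
(5) = h + 7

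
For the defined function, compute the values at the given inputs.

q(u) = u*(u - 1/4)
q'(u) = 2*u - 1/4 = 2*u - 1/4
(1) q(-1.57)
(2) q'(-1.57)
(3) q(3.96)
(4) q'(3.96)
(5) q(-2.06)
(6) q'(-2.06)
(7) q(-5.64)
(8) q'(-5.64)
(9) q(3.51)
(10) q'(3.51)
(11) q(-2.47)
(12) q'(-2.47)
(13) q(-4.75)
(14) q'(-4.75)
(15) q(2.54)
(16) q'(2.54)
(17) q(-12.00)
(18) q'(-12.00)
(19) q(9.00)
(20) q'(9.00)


(1) = 2.86
(2) = -3.39
(3) = 14.69
(4) = 7.67
(5) = 4.76
(6) = -4.37
(7) = 33.22
(8) = -11.53
(9) = 11.44
(10) = 6.77
(11) = 6.72
(12) = -5.19
(13) = 23.75
(14) = -9.75
(15) = 5.82
(16) = 4.83
(17) = 147.00
(18) = -24.25
(19) = 78.75
(20) = 17.75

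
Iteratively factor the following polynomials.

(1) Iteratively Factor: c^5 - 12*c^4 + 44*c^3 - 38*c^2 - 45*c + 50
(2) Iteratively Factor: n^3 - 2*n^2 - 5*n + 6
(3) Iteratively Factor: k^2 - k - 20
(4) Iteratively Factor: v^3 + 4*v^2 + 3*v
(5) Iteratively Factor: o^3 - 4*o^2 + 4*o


(1) = (c + 1)*(c^4 - 13*c^3 + 57*c^2 - 95*c + 50) = (c - 1)*(c + 1)*(c^3 - 12*c^2 + 45*c - 50) = (c - 2)*(c - 1)*(c + 1)*(c^2 - 10*c + 25) = (c - 5)*(c - 2)*(c - 1)*(c + 1)*(c - 5)
(2) = (n - 1)*(n^2 - n - 6) = (n - 1)*(n + 2)*(n - 3)
(3) = (k + 4)*(k - 5)
(4) = (v)*(v^2 + 4*v + 3) = v*(v + 3)*(v + 1)
(5) = (o)*(o^2 - 4*o + 4) = o*(o - 2)*(o - 2)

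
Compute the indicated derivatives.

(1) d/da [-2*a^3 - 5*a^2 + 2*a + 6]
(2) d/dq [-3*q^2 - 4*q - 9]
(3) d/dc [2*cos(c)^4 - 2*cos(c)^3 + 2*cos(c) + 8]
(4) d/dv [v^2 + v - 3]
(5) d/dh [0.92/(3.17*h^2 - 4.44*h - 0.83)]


(1) = -6*a^2 - 10*a + 2
(2) = -6*q - 4
(3) = 2*(-4*cos(c)^3 + 3*cos(c)^2 - 1)*sin(c)
(4) = 2*v + 1
(5) = (4.0848 - 5.8328*h)/(-3.17*h^2 + 4.44*h + 0.83)^2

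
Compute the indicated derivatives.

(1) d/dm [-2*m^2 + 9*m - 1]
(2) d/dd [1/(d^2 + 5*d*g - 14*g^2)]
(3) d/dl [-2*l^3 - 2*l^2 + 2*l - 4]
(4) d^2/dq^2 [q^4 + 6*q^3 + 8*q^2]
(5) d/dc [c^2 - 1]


(1) = 9 - 4*m
(2) = (-2*d - 5*g)/(d^2 + 5*d*g - 14*g^2)^2
(3) = -6*l^2 - 4*l + 2
(4) = 12*q^2 + 36*q + 16
(5) = 2*c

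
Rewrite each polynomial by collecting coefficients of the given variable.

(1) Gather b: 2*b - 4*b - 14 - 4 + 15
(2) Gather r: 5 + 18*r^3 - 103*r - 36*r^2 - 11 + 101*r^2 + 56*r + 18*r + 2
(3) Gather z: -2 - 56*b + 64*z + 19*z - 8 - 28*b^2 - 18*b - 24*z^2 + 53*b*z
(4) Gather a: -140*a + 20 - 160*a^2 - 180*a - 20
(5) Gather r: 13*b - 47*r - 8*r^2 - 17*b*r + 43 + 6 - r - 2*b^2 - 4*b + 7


(1) = -2*b - 3
(2) = 18*r^3 + 65*r^2 - 29*r - 4
(3) = -28*b^2 - 74*b - 24*z^2 + z*(53*b + 83) - 10
(4) = -160*a^2 - 320*a
(5) = -2*b^2 + 9*b - 8*r^2 + r*(-17*b - 48) + 56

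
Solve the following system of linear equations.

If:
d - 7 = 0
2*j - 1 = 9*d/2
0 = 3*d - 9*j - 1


Then:
No Solution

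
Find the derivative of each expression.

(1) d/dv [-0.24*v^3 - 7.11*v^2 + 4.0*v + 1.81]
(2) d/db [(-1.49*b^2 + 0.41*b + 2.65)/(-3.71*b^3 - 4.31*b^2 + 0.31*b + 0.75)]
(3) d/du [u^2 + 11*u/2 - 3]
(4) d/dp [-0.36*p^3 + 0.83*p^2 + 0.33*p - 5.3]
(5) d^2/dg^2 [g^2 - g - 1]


(1) = -0.72*v^2 - 14.22*v + 4.0
(2) = (-5.5279*b^4 + 3.0422*b^3 + 30.7997*b^2 + 20.608*b - 0.514)/(13.7641*b^6 + 31.9802*b^5 + 16.2759*b^4 - 8.2372*b^3 - 6.3689*b^2 + 0.465*b + 0.5625)
(3) = 2*u + 11/2
(4) = -1.08*p^2 + 1.66*p + 0.33
(5) = 2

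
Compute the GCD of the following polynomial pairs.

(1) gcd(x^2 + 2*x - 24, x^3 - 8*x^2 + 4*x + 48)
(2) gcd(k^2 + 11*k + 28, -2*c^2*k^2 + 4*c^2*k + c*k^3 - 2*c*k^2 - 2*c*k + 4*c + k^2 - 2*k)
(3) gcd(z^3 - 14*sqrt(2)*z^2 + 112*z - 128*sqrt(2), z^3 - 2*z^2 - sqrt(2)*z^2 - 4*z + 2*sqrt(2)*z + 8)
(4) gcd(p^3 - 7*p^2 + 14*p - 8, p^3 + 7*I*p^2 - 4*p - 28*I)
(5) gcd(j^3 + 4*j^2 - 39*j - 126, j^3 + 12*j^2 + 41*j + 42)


(1) = x - 4
(2) = 1
(3) = gcd((z - 8*sqrt(2))*(z - 4*sqrt(2))*(z - 2*sqrt(2)), (z - 2)*(z - 2*sqrt(2))*(z + sqrt(2))) = z - 2*sqrt(2)
(4) = p - 2
(5) = gcd((j - 6)*(j + 3)*(j + 7), (j + 2)*(j + 3)*(j + 7)) = j^2 + 10*j + 21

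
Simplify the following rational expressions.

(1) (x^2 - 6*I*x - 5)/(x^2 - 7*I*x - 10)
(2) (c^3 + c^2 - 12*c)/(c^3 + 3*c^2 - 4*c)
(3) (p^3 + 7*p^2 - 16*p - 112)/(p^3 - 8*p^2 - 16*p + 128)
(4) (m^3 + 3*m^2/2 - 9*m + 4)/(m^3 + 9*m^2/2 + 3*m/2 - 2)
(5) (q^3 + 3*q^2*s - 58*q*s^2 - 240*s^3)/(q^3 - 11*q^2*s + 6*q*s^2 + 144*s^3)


(1) = (x - I)/(x - 2*I)
(2) = (c - 3)/(c - 1)
(3) = (p + 7)/(p - 8)
(4) = (m - 2)/(m + 1)
(5) = (q^2 + 11*q*s + 30*s^2)/(q^2 - 3*q*s - 18*s^2)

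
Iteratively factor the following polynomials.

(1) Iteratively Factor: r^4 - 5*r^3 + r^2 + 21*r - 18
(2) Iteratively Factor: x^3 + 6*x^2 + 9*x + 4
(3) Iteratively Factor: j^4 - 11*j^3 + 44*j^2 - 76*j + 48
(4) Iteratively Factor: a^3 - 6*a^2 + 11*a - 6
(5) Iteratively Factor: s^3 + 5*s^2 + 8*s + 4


(1) = (r + 2)*(r^3 - 7*r^2 + 15*r - 9) = (r - 3)*(r + 2)*(r^2 - 4*r + 3) = (r - 3)*(r - 1)*(r + 2)*(r - 3)
(2) = (x + 4)*(x^2 + 2*x + 1) = (x + 1)*(x + 4)*(x + 1)
(3) = (j - 2)*(j^3 - 9*j^2 + 26*j - 24) = (j - 2)^2*(j^2 - 7*j + 12) = (j - 4)*(j - 2)^2*(j - 3)
(4) = (a - 3)*(a^2 - 3*a + 2) = (a - 3)*(a - 2)*(a - 1)
(5) = (s + 2)*(s^2 + 3*s + 2) = (s + 1)*(s + 2)*(s + 2)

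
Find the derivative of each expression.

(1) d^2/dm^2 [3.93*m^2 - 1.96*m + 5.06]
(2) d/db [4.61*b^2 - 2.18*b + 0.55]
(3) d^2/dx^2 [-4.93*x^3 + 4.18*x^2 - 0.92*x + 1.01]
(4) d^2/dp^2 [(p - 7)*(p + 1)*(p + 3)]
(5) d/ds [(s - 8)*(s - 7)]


(1) = 7.86000000000000
(2) = 9.22*b - 2.18
(3) = 8.36 - 29.58*x
(4) = 6*p - 6
(5) = 2*s - 15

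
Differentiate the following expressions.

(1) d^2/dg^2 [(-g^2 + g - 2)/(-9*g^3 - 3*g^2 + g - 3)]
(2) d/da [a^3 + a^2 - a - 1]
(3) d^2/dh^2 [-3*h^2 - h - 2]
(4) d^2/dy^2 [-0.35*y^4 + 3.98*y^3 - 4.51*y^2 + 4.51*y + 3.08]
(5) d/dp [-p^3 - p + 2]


(1) = 2*(81*g^6 - 243*g^5 + 918*g^4 + 228*g^3 + 135*g^2 - 153*g - 10)/(729*g^9 + 729*g^8 + 594*g^6 + 486*g^5 - 72*g^4 + 188*g^3 + 90*g^2 - 27*g + 27)
(2) = 3*a^2 + 2*a - 1
(3) = -6
(4) = -4.2*y^2 + 23.88*y - 9.02
(5) = -3*p^2 - 1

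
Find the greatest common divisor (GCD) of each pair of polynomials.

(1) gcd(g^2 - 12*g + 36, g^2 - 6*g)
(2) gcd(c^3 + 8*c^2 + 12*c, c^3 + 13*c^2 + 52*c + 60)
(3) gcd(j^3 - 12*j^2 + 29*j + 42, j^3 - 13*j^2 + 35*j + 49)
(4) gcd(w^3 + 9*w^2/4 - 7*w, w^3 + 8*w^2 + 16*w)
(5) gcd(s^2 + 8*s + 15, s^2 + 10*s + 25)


(1) = g - 6
(2) = c^2 + 8*c + 12
(3) = gcd((j - 7)*(j - 6)*(j + 1), (j - 7)^2*(j + 1)) = j^2 - 6*j - 7
(4) = w^2 + 4*w
(5) = s + 5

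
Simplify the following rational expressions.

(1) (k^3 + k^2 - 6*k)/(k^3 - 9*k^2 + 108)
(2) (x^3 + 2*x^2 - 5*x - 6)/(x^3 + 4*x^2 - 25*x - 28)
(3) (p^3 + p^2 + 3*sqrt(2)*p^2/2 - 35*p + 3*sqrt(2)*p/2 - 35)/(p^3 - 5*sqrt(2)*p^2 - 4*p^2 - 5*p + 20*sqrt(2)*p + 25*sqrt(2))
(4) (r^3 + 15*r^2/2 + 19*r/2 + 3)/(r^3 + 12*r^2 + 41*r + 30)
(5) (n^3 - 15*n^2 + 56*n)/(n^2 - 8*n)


(1) = (k^2 - 2*k)/(k^2 - 12*k + 36)
(2) = (x^2 + x - 6)/(x^2 + 3*x - 28)
(3) = (2*p^2 + 3*sqrt(2)*p - 70)/(2*p^2 + p*(-10*sqrt(2) - 10) + 50*sqrt(2))
(4) = (2*r + 1)/(2*r + 10)
(5) = n - 7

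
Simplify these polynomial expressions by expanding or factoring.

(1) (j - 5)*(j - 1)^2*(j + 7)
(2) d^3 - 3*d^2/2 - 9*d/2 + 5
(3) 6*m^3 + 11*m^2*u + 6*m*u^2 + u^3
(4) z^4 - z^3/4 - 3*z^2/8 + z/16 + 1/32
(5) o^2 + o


(1) = j^4 - 38*j^2 + 72*j - 35
(2) = (d - 5/2)*(d - 1)*(d + 2)
(3) = (m + u)*(2*m + u)*(3*m + u)
(4) = (z - 1/2)^2*(z + 1/4)*(z + 1/2)
(5) = o*(o + 1)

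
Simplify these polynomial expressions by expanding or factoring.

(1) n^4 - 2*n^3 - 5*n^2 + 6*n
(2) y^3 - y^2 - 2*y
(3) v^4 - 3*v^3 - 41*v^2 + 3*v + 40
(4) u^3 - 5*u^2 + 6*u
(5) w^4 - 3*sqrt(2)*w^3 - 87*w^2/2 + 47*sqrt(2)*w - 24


(1) = n*(n - 3)*(n - 1)*(n + 2)
(2) = y*(y - 2)*(y + 1)
(3) = (v - 8)*(v - 1)*(v + 1)*(v + 5)
(4) = u*(u - 3)*(u - 2)
(5) = (w - 6*sqrt(2))*(w - sqrt(2)/2)^2*(w + 4*sqrt(2))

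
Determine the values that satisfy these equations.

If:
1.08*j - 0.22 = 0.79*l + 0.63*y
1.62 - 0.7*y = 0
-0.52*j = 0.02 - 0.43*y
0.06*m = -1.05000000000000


Then:
j = 1.88
l = 0.44
m = -17.50
y = 2.31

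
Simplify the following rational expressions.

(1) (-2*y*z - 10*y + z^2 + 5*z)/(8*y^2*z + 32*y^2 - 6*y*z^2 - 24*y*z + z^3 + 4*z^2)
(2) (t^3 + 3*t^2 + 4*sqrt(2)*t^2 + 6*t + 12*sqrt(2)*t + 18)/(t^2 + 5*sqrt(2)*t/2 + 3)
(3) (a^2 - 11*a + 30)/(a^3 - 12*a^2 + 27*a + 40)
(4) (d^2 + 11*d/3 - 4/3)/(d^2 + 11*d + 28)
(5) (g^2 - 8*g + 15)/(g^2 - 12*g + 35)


(1) = (-z - 5)/(4*y*z + 16*y - z^2 - 4*z)
(2) = (2*t^2 + t*(6 + 6*sqrt(2)) + 18*sqrt(2))/(2*t + 3*sqrt(2))
(3) = (a - 6)/(a^2 - 7*a - 8)
(4) = (3*d - 1)/(3*d + 21)
(5) = (g - 3)/(g - 7)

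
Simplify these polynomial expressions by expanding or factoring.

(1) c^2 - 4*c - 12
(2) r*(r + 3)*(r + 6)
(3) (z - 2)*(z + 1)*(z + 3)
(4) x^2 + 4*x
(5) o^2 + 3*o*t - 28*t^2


(1) = (c - 6)*(c + 2)
(2) = r^3 + 9*r^2 + 18*r
(3) = z^3 + 2*z^2 - 5*z - 6
(4) = x*(x + 4)
(5) = (o - 4*t)*(o + 7*t)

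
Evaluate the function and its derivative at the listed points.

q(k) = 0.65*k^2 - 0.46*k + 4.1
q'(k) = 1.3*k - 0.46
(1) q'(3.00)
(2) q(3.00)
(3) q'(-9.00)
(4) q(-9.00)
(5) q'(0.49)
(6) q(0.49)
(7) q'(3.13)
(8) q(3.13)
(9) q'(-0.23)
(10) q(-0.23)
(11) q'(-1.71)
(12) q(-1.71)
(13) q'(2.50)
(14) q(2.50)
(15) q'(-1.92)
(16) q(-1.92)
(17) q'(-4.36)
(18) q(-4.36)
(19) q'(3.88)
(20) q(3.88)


(1) = 3.44
(2) = 8.57
(3) = -12.16
(4) = 60.89
(5) = 0.18
(6) = 4.03
(7) = 3.61
(8) = 9.03
(9) = -0.76
(10) = 4.24
(11) = -2.68
(12) = 6.79
(13) = 2.79
(14) = 7.01
(15) = -2.96
(16) = 7.38
(17) = -6.13
(18) = 18.46
(19) = 4.58
(20) = 12.10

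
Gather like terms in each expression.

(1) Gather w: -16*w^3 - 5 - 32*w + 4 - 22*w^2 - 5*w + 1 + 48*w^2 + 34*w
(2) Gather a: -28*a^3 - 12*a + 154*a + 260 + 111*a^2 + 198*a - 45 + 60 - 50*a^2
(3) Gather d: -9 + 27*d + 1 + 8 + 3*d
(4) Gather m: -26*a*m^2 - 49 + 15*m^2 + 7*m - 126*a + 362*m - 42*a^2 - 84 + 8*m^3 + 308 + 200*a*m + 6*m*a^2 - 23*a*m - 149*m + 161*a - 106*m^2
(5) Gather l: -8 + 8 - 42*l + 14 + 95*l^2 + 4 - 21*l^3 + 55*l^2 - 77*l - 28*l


(1) = -16*w^3 + 26*w^2 - 3*w
(2) = -28*a^3 + 61*a^2 + 340*a + 275
(3) = 30*d
(4) = -42*a^2 + 35*a + 8*m^3 + m^2*(-26*a - 91) + m*(6*a^2 + 177*a + 220) + 175
(5) = -21*l^3 + 150*l^2 - 147*l + 18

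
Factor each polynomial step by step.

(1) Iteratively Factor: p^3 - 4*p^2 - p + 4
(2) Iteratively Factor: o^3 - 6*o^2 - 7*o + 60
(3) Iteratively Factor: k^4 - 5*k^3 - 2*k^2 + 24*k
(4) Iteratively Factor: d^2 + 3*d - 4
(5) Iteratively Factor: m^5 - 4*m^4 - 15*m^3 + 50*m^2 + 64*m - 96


(1) = (p + 1)*(p^2 - 5*p + 4) = (p - 4)*(p + 1)*(p - 1)
(2) = (o - 5)*(o^2 - o - 12) = (o - 5)*(o + 3)*(o - 4)
(3) = (k)*(k^3 - 5*k^2 - 2*k + 24) = k*(k - 3)*(k^2 - 2*k - 8) = k*(k - 3)*(k + 2)*(k - 4)
(4) = (d + 4)*(d - 1)
(5) = (m + 2)*(m^4 - 6*m^3 - 3*m^2 + 56*m - 48) = (m - 4)*(m + 2)*(m^3 - 2*m^2 - 11*m + 12) = (m - 4)^2*(m + 2)*(m^2 + 2*m - 3) = (m - 4)^2*(m + 2)*(m + 3)*(m - 1)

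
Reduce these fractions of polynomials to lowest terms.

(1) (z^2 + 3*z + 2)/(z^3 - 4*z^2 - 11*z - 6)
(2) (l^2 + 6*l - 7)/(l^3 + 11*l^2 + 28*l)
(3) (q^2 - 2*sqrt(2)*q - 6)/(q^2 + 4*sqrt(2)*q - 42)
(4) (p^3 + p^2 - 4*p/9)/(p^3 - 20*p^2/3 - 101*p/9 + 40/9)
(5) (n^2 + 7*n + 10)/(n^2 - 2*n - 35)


(1) = (z + 2)/(z^2 - 5*z - 6)
(2) = (l - 1)/(l^2 + 4*l)
(3) = (q + sqrt(2))/(q + 7*sqrt(2))
(4) = (3*p^2 + 4*p)/(3*p^2 - 19*p - 40)
(5) = (n + 2)/(n - 7)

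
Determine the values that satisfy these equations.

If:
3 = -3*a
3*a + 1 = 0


Then:
No Solution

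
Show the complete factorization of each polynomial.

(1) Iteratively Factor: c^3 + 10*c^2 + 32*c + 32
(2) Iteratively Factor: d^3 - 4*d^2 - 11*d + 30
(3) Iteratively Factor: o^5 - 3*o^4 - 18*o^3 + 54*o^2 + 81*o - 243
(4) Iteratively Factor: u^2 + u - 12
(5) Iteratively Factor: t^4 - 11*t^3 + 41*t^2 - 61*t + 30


(1) = (c + 4)*(c^2 + 6*c + 8) = (c + 4)^2*(c + 2)
(2) = (d - 5)*(d^2 + d - 6) = (d - 5)*(d + 3)*(d - 2)
(3) = (o - 3)*(o^4 - 18*o^2 + 81) = (o - 3)^2*(o^3 + 3*o^2 - 9*o - 27) = (o - 3)^2*(o + 3)*(o^2 - 9) = (o - 3)^2*(o + 3)^2*(o - 3)
(4) = (u - 3)*(u + 4)
(5) = (t - 2)*(t^3 - 9*t^2 + 23*t - 15) = (t - 5)*(t - 2)*(t^2 - 4*t + 3) = (t - 5)*(t - 2)*(t - 1)*(t - 3)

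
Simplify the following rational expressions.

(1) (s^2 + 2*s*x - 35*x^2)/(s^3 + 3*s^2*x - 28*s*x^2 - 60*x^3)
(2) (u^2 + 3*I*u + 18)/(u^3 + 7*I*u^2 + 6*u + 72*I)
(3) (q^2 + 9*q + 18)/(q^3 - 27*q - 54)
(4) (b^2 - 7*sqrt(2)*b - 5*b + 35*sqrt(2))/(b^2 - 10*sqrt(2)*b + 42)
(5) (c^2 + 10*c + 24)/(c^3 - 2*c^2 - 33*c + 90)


(1) = (s + 7*x)/(s^2 + 8*s*x + 12*x^2)
(2) = 1/(u + 4*I)
(3) = (q + 6)/(q^2 - 3*q - 18)
(4) = (b - 5)/(b - 3*sqrt(2))
(5) = (c + 4)/(c^2 - 8*c + 15)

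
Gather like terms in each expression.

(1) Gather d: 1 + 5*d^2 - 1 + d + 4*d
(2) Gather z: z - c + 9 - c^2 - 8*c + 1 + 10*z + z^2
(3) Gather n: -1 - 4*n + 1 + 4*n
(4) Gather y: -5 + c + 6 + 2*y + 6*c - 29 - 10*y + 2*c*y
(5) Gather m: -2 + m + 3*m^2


(1) = 5*d^2 + 5*d
(2) = -c^2 - 9*c + z^2 + 11*z + 10
(3) = 0
(4) = 7*c + y*(2*c - 8) - 28
(5) = 3*m^2 + m - 2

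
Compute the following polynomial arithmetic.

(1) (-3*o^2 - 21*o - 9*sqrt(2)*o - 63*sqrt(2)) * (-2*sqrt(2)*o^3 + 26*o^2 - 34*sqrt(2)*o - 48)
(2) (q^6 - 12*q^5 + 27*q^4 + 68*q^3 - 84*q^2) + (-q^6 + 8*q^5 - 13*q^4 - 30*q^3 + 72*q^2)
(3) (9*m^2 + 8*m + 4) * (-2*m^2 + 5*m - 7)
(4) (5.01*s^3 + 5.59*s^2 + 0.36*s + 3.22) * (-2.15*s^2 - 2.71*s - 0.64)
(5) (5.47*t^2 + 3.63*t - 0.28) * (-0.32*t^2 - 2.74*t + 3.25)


(1) = 6*sqrt(2)*o^5 - 42*o^4 + 42*sqrt(2)*o^4 - 294*o^3 - 132*sqrt(2)*o^3 - 924*sqrt(2)*o^2 + 756*o^2 + 432*sqrt(2)*o + 5292*o + 3024*sqrt(2)
(2) = -4*q^5 + 14*q^4 + 38*q^3 - 12*q^2
(3) = -18*m^4 + 29*m^3 - 31*m^2 - 36*m - 28
(4) = -10.7715*s^5 - 25.5956*s^4 - 19.1293*s^3 - 11.4762*s^2 - 8.9566*s - 2.0608
(5) = -1.7504*t^4 - 16.1494*t^3 + 7.9209*t^2 + 12.5647*t - 0.91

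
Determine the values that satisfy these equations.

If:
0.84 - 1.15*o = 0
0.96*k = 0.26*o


Then:
k = 0.20
o = 0.73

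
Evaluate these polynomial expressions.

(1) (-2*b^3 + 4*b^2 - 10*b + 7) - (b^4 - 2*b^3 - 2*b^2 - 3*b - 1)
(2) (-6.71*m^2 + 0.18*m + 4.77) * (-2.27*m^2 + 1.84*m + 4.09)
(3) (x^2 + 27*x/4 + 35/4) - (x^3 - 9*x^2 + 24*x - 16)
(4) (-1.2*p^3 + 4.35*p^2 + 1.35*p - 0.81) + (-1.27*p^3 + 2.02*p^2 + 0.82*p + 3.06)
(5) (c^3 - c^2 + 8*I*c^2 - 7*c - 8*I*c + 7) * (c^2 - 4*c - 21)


(1) = -b^4 + 6*b^2 - 7*b + 8
(2) = 15.2317*m^4 - 12.755*m^3 - 37.9406*m^2 + 9.513*m + 19.5093
(3) = -x^3 + 10*x^2 - 69*x/4 + 99/4
(4) = -2.47*p^3 + 6.37*p^2 + 2.17*p + 2.25
(5) = c^5 - 5*c^4 + 8*I*c^4 - 24*c^3 - 40*I*c^3 + 56*c^2 - 136*I*c^2 + 119*c + 168*I*c - 147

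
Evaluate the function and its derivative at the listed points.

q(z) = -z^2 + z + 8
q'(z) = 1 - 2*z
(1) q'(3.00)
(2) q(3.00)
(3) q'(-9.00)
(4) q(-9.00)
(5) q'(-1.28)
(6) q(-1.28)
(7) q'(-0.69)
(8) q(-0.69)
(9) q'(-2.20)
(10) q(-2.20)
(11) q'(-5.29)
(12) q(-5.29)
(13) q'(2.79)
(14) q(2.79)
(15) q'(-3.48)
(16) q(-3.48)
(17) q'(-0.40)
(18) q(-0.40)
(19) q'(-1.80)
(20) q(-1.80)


(1) = -5.00
(2) = 2.00
(3) = 19.00
(4) = -82.00
(5) = 3.56
(6) = 5.08
(7) = 2.38
(8) = 6.83
(9) = 5.40
(10) = 0.96
(11) = 11.58
(12) = -25.27
(13) = -4.58
(14) = 3.01
(15) = 7.96
(16) = -7.59
(17) = 1.80
(18) = 7.44
(19) = 4.60
(20) = 2.96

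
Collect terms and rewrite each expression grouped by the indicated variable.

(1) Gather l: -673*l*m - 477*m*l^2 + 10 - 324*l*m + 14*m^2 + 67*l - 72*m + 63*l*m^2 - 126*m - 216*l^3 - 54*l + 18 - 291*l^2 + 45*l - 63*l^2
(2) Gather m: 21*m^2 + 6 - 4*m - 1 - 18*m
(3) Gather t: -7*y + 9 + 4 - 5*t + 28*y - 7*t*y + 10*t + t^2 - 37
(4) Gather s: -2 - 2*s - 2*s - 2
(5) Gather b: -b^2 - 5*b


(1) = -216*l^3 + l^2*(-477*m - 354) + l*(63*m^2 - 997*m + 58) + 14*m^2 - 198*m + 28
(2) = 21*m^2 - 22*m + 5
(3) = t^2 + t*(5 - 7*y) + 21*y - 24
(4) = -4*s - 4
(5) = -b^2 - 5*b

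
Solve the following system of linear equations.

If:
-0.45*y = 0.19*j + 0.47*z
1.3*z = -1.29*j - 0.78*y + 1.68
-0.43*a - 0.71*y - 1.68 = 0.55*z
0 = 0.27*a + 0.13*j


Then:
a = -3.84
j = 7.97
y = 9.49
z = -12.31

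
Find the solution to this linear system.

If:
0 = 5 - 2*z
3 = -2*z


Then:
No Solution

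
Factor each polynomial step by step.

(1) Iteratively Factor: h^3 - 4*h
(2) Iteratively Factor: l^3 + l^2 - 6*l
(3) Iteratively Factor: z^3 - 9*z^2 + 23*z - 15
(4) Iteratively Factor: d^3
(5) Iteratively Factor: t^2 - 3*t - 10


(1) = (h - 2)*(h^2 + 2*h) = h*(h - 2)*(h + 2)
(2) = (l - 2)*(l^2 + 3*l) = l*(l - 2)*(l + 3)
(3) = (z - 3)*(z^2 - 6*z + 5) = (z - 3)*(z - 1)*(z - 5)
(4) = (d)*(d^2) = d^2*(d)
(5) = (t - 5)*(t + 2)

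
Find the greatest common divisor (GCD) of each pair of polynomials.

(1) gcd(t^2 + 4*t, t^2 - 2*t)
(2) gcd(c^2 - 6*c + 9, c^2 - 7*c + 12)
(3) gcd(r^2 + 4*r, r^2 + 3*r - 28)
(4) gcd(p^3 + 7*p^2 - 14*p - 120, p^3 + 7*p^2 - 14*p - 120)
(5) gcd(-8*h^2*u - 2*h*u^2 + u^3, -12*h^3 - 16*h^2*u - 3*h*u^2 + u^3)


(1) = t
(2) = gcd((c - 3)^2, (c - 4)*(c - 3)) = c - 3
(3) = gcd(r*(r + 4), (r - 4)*(r + 7)) = 1
(4) = p^3 + 7*p^2 - 14*p - 120
(5) = gcd(u*(-4*h + u)*(2*h + u), (-6*h + u)*(h + u)*(2*h + u)) = 2*h + u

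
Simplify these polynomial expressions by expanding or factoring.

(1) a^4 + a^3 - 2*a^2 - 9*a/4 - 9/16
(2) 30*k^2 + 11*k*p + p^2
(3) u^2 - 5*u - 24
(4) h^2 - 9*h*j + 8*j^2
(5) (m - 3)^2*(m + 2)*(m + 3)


(1) = (a - 3/2)*(a + 1/2)^2*(a + 3/2)
(2) = (5*k + p)*(6*k + p)
(3) = (u - 8)*(u + 3)
(4) = (h - 8*j)*(h - j)
(5) = m^4 - m^3 - 15*m^2 + 9*m + 54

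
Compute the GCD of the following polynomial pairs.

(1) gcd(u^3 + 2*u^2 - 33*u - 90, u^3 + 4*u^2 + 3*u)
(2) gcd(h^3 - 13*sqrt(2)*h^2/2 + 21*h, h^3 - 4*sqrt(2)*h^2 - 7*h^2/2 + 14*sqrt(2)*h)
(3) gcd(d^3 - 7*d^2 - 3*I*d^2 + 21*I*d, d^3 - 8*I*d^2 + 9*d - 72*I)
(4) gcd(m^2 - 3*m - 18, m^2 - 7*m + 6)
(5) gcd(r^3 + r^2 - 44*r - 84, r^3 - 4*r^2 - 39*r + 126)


(1) = gcd((u - 6)*(u + 3)*(u + 5), u*(u + 1)*(u + 3)) = u + 3
(2) = gcd(h*(h - 7*sqrt(2)/2)*(h - 3*sqrt(2)), h*(h - 7/2)*(h - 4*sqrt(2))) = h
(3) = d - 3*I
(4) = m - 6
(5) = r^2 - r - 42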